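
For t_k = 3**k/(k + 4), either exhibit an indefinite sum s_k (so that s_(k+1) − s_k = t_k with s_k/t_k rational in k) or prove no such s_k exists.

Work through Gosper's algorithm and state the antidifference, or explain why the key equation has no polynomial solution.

none (Gosper's algorithm certifies no s_k)

Ratio r(k) = 3*(k + 4)/(k + 5).
Factor: A=3*k + 12; B=k + 5; C=1.
Key eq: (3*k + 12)·f(k+1) = (k + 4)·f(k) + (1).
Degrees (1,1,0) ⇒ d ≤ -1.
Bound -1 < 0, so the key equation has no polynomial solution.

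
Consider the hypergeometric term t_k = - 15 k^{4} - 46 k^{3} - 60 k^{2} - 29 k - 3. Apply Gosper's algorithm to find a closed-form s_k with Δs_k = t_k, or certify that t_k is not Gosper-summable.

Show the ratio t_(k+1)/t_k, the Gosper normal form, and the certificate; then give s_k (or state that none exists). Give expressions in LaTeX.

Compute t_(k+1)/t_k: get (15*k**4 + 106*k**3 + 288*k**2 + 347*k + 153)/(15*k**4 + 46*k**3 + 60*k**2 + 29*k + 3).
So A=1 and B=1, with C=k**4 + 46*k**3/15 + 4*k**2 + 29*k/15 + 1/5.
Set up (1)·f(k+1) − (1)·f(k) − (k**4 + 46*k**3/15 + 4*k**2 + 29*k/15 + 1/5) = 0.
deg f ≤ 5 (via 0,0,4).
A polynomial solution: f(k) = k*(3*k**4 + 4*k**3 + 2*k**2 - 4*k - 2)/15.
Certificate R = B(k−1)f/C = k*(3*k**4 + 4*k**3 + 2*k**2 - 4*k - 2)/(15*k**4 + 46*k**3 + 60*k**2 + 29*k + 3) gives s_k = k*(-3*k**4 - 4*k**3 - 2*k**2 + 4*k + 2).
Verify: -15*k**4 - 46*k**3 - 60*k**2 - 29*k - 3 matches t_k.

s_k = k \left(- 3 k^{4} - 4 k^{3} - 2 k^{2} + 4 k + 2\right)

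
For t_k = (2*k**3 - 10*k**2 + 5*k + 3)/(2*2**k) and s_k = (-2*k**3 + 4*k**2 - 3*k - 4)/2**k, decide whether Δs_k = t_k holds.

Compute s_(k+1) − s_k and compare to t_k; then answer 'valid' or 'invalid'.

s_(k+1) = (-2*k**3 - 2*k**2 - k - 5)/(2*2**k)
s_(k+1) − s_k = (2*k**3 - 10*k**2 + 5*k + 3)/(2*2**k)
(s_(k+1) − s_k) − t_k = 0

Valid: the claim telescopes to t_k.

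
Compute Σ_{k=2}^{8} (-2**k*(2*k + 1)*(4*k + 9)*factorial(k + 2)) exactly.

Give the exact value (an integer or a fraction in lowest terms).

Step 1: r(k) = 2*(k + 3)*(2*k + 3)*(4*k + 13)/((2*k + 1)*(4*k + 9)).
Take A(k)=2*k + 6, B(k)=1, C(k)=k**2 + 11*k/4 + 9/8.
Key eq: (2*k + 6)·f(k+1) = (1)·f(k) + (k**2 + 11*k/4 + 9/8).
Bound: deg f ≤ 1.
Coefficient equations give f(k) = (4*k - 3)/8.
So s_k = (B(k−1)f/C)·t_k = ((4*k - 3)/((2*k + 1)*(4*k + 9)))·t_k = -2**k*(4*k - 3)*factorial(k + 2).
Check: Δs_k = -2**k*(2*k + 1)*(4*k + 9)*factorial(k + 2). ✓
Evaluate s at k=9 and k=2: -674434252800 and -480; difference -674434252320.

Σ = -674434252320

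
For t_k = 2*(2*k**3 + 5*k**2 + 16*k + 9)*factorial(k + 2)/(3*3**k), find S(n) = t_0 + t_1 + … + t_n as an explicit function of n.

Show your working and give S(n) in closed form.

Ratio r(k) = (2*k**4 + 17*k**3 + 65*k**2 + 128*k + 96)/(3*(2*k**3 + 5*k**2 + 16*k + 9)).
Factor: A=k/3 + 1; B=1; C=k**3 + 5*k**2/2 + 8*k + 9/2.
f must satisfy (k/3 + 1)·f(k+1) − (1)·f(k) = k**3 + 5*k**2/2 + 8*k + 9/2.
Bound: deg f ≤ 2.
Solving with deg f ≤ 2: f(k) = 3*(2*k**2 + k + 1)/2.
Certificate R = B(k−1)f/C = 3*(2*k**2 + k + 1)/(2*k**3 + 5*k**2 + 16*k + 9) gives s_k = 2*(2*k**2 + k + 1)*factorial(k + 2)/3**k.
Check: Δs_k = 2*(2*k**3 + 5*k**2 + 16*k + 9)*factorial(k + 2)/(3*3**k). ✓
Telescope: S(n) = s_(n+1) − s_(0) = 2*3**(-n - 1)*(2*n**2 + 5*n + 4)*factorial(n + 3) − (4) = 2*(-6*3**n + 2*n**5*factorial(n) + 17*n**4*factorial(n) + 56*n**3*factorial(n) + 91*n**2*factorial(n) + 74*n*factorial(n) + 24*factorial(n))/(3*3**n).

S(n) = 2*(-6*3**n + 2*n**5*factorial(n) + 17*n**4*factorial(n) + 56*n**3*factorial(n) + 91*n**2*factorial(n) + 74*n*factorial(n) + 24*factorial(n))/(3*3**n)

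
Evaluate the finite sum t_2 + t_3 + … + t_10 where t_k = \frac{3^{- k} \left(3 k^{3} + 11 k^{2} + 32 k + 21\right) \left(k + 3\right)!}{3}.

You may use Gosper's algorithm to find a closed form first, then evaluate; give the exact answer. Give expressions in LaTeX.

Step 1: r(k) = (3*k**4 + 32*k**3 + 143*k**2 + 319*k + 268)/(3*(3*k**3 + 11*k**2 + 32*k + 21)).
So A=k/3 + 4/3 and B=1, with C=k**3 + 11*k**2/3 + 32*k/3 + 7.
Solve (k/3 + 4/3)·f(k+1) − (1)·f(k) = k**3 + 11*k**2/3 + 32*k/3 + 7.
d = 2 from the (1,0,3) case.
Coefficient equations give f(k) = 3*k**2 + 2*k + 1.
Certificate R = B(k−1)f/C = 3*(3*k**2 + 2*k + 1)/(3*k**3 + 11*k**2 + 32*k + 21) gives s_k = (3*k**2 + 2*k + 1)*factorial(k + 3)/3**k.
Check: Δs_k = (3*k**3 + 11*k**2 + 32*k + 21)*factorial(k + 3)/(3*3**k). ✓
Sum = s_(11) − s_(2); s_(11) = 138480742400/729, s_(2) = 680/3 ⇒ 138480577160/729.

Σ = 138480577160/729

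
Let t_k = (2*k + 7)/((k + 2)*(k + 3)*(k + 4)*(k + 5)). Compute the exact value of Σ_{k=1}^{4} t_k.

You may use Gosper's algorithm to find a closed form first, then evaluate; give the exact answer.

Ratio r(k) = (k + 2)*(2*k + 9)/((k + 6)*(2*k + 7)).
Take A(k)=k + 2, B(k)=k + 6, C(k)=k + 7/2.
Key eq: (k + 2)·f(k+1) = (k + 5)·f(k) + (k + 7/2).
Degrees (1,1,1) ⇒ d ≤ 3.
Solve for f: f(k) = k*(k + 3)*(k + 6)/16 (degree 3 ≤ 3).
R(k) = B(k−1)·f(k)/C(k) = k*(k + 3)*(k + 5)*(k + 6)/(8*(2*k + 7)); s_k = R·t_k = k*(k + 6)/(8*(k**2 + 6*k + 8)).
Verify: (2*k + 7)/(k**4 + 14*k**3 + 71*k**2 + 154*k + 120) matches t_k.
Telescoping: Σ = s_(5) − s_(1) = 55/504 − (7/120) = 16/315.

Σ = 16/315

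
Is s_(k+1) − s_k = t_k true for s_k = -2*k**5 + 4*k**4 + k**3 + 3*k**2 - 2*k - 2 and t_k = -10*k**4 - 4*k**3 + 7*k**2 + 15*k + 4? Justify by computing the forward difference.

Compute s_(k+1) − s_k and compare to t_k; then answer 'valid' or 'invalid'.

s_(k+1) = -2*k**5 - 6*k**4 - 3*k**3 + 10*k**2 + 13*k + 2
s_(k+1) − s_k = -10*k**4 - 4*k**3 + 7*k**2 + 15*k + 4
(s_(k+1) − s_k) − t_k = 0

valid (s_(k+1) − s_k reduces to t_k)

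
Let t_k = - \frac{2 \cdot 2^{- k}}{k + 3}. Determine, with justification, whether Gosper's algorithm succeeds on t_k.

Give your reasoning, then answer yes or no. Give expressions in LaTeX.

Step 1: r(k) = (k + 3)/(2*(k + 4)).
A = k/2 + 3/2, B = k + 4, C = 1.
Set up (k/2 + 3/2)·f(k+1) − (k + 3)·f(k) − (1) = 0.
From deg A=1, deg B=1, deg C=0: d=-1.
d = -1 < 0 ⇒ no nonzero polynomial f; not summable.

No — key equation has no polynomial f.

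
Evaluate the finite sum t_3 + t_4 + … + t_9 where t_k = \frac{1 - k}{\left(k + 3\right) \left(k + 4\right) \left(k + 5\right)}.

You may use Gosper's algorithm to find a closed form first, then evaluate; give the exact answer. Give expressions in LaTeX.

Σ = -19/546

Compute t_(k+1)/t_k: get k*(k + 3)/((k - 1)*(k + 6)).
Take A(k)=k + 3, B(k)=k + 6, C(k)=k - 1.
Key eq: (k + 3)·f(k+1) = (k + 5)·f(k) + (k - 1).
Bound: deg f ≤ 2.
Solve for f: f(k) = k*(k - 5)/12 (degree 2 ≤ 2).
R(k) = B(k−1)·f(k)/C(k) = k*(k - 5)*(k + 5)/(12*(k - 1)); s_k = R·t_k = k*(5 - k)/(12*(k + 3)*(k + 4)).
Verify: (1 - k)/(k**3 + 12*k**2 + 47*k + 60) matches t_k.
Evaluate s at k=10 and k=3: -25/1092 and 1/84; difference -19/546.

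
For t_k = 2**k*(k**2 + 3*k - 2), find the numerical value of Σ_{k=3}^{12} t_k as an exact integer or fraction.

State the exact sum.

r(k) = 2*(k**2 + 5*k + 2)/(k**2 + 3*k - 2) after simplifying.
Take A(k)=2, B(k)=1, C(k)=k**2 + 3*k - 2.
f must satisfy (2)·f(k+1) − (1)·f(k) = k**2 + 3*k - 2.
Bound: deg f ≤ 2.
Solving with deg f ≤ 2: f(k) = (k - 2)*(k + 1).
So s_k = (B(k−1)f/C)·t_k = ((k - 2)*(k + 1)/(k**2 + 3*k - 2))·t_k = 2**k*(k**2 - k - 2).
Δs = 2**k*(k**2 + 3*k - 2), as required.
Sum = s_(13) − s_(3); s_(13) = 1261568, s_(3) = 32 ⇒ 1261536.

Σ = 1261536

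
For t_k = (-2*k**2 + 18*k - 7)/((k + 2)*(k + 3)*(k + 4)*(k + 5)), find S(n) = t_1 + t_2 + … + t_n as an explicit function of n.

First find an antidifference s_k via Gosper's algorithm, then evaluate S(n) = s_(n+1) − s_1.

S(n) = n*(n**2 + 132*n + 47)/(60*(n**3 + 12*n**2 + 47*n + 60))

t_(k+1)/t_k = -(k + 2)*(18*k - 2*(k + 1)**2 + 11)/((k + 6)*(2*k**2 - 18*k + 7)).
Normal form (A,B,C) = (k + 2, k + 6, k**2 - 9*k + 7/2).
Solve (k + 2)·f(k+1) − (k + 5)·f(k) = k**2 - 9*k + 7/2.
deg f ≤ 3 (via 1,1,2).
Solve for f: f(k) = k*(k**2 - 39*k + 122)/48 (degree 3 ≤ 3).
Certificate R = B(k−1)f/C = k*(k + 5)*(k**2 - 39*k + 122)/(24*(2*k**2 - 18*k + 7)) gives s_k = k*(-k**2 + 39*k - 122)/(24*(k + 2)*(k + 3)*(k + 4)).
Verify: (-2*k**2 + 18*k - 7)/(k**4 + 14*k**3 + 71*k**2 + 154*k + 120) matches t_k.
Telescope: S(n) = s_(n+1) − s_(1) = (-n**3 + 36*n**2 - 47*n - 84)/(24*(n**3 + 12*n**2 + 47*n + 60)) − (-7/120) = n*(n**2 + 132*n + 47)/(60*(n**3 + 12*n**2 + 47*n + 60)).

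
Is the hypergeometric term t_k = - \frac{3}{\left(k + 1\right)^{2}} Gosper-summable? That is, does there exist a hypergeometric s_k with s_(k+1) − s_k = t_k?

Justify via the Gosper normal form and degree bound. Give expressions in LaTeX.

No — the linear system for f has no solution.

Ratio r(k) = (k + 1)**2/(k + 2)**2.
So A=k**2 + 2*k + 1 and B=k**2 + 4*k + 4, with C=1.
Set up (k**2 + 2*k + 1)·f(k+1) − (k**2 + 2*k + 1)·f(k) − (1) = 0.
From deg A=2, deg B=2, deg C=0: d=0.
Put f(k) = c0: A·f(k+1) − B(k−1)·f(k) − C = -1; need -1 = 0 — inconsistent ⇒ no f, not summable.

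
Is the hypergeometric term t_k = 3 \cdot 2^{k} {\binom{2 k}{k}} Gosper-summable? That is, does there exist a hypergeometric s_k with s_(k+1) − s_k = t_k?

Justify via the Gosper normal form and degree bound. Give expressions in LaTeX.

r(k) = 4*(2*k + 1)/(k + 1) after simplifying.
Take A(k)=8*k + 4, B(k)=k + 1, C(k)=1.
Need (8*k + 4)·f(k+1) − (k)·f(k) = 1.
Bound: deg f ≤ -1.
deg f ≤ -1 is impossible — no certificate.

No — t_k has no hypergeometric antidifference.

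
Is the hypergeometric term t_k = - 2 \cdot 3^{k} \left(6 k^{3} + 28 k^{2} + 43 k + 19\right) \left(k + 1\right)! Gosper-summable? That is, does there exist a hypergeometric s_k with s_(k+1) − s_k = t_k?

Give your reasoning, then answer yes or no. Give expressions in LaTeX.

Step 1: r(k) = 3*(6*k**4 + 58*k**3 + 209*k**2 + 330*k + 192)/(6*k**3 + 28*k**2 + 43*k + 19).
A = 3*k + 6, B = 1, C = k**3 + 14*k**2/3 + 43*k/6 + 19/6.
Key eq: (3*k + 6)·f(k+1) = (1)·f(k) + (k**3 + 14*k**2/3 + 43*k/6 + 19/6).
d = 2 from the (1,0,3) case.
Solving with deg f ≤ 2: f(k) = (2*k**2 + 2*k - 1)/6.
Get s_k = R·t_k = -2*3**k*(2*k**2 + 2*k - 1)*factorial(k + 1) with R(k) = B(k−1)f(k)/C(k) = (2*k**2 + 2*k - 1)/(6*k**3 + 28*k**2 + 43*k + 19).
Δs = -2*3**k*(6*k**3 + 28*k**2 + 43*k + 19)*factorial(k + 1), as required.

Yes. s_k = - 2 \cdot 3^{k} \left(2 k^{2} + 2 k - 1\right) \left(k + 1\right)!.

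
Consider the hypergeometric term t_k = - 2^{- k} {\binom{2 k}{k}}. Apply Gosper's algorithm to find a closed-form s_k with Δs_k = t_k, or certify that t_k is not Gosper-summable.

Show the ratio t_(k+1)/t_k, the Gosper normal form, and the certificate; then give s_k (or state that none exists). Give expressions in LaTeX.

Ratio r(k) = (2*k + 1)/(k + 1).
Normal form (A,B,C) = (2*k + 1, k + 1, 1).
f must satisfy (2*k + 1)·f(k+1) − (k)·f(k) = 1.
deg f ≤ -1 (via 1,1,0).
deg f ≤ -1 is impossible — no certificate.

no hypergeometric antidifference exists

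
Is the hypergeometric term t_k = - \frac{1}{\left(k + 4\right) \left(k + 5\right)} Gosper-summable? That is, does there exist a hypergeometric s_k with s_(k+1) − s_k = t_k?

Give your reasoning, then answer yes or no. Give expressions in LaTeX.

Yes. s_k = - \frac{k}{4 k + 16}.

t_(k+1)/t_k = (k + 4)/(k + 6).
So A=k + 4 and B=k + 6, with C=1.
Set up (k + 4)·f(k+1) − (k + 5)·f(k) − (1) = 0.
d = 1 from the (1,1,0) case.
Solving with deg f ≤ 1: f(k) = k/4.
Certificate R = B(k−1)f/C = k*(k + 5)/4 gives s_k = -k/(4*k + 16).
Verify: -1/(k**2 + 9*k + 20) matches t_k.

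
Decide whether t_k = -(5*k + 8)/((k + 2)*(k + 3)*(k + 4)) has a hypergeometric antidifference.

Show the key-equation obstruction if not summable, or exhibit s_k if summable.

Yes. s_k = k*(-3*k - 5)/(2*(k + 2)*(k + 3)).

The ratio is (k + 2)*(5*k + 13)/((k + 5)*(5*k + 8)).
Normal form (A,B,C) = (k + 2, k + 5, k + 8/5).
Need (k + 2)·f(k+1) − (k + 4)·f(k) = k + 8/5.
Degrees (1,1,1) ⇒ d ≤ 2.
Solve for f: f(k) = k*(3*k + 5)/10 (degree 2 ≤ 2).
Certificate R = B(k−1)f/C = k*(k + 4)*(3*k + 5)/(2*(5*k + 8)) gives s_k = k*(-3*k - 5)/(2*(k + 2)*(k + 3)).
Check: Δs_k = (-5*k - 8)/(k**3 + 9*k**2 + 26*k + 24). ✓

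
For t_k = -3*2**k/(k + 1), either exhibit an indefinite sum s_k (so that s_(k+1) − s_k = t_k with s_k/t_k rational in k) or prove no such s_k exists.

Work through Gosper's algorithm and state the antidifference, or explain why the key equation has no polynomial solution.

none (Gosper's algorithm certifies no s_k)

Ratio r(k) = 2*(k + 1)/(k + 2).
Take A(k)=2*k + 2, B(k)=k + 2, C(k)=1.
Set up (2*k + 2)·f(k+1) − (k + 1)·f(k) − (1) = 0.
Degrees (1,1,0) ⇒ d ≤ -1.
Bound -1 < 0, so the key equation has no polynomial solution.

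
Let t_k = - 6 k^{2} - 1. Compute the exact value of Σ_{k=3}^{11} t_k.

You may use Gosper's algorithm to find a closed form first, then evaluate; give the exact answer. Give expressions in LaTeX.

The ratio is (6*(k + 1)**2 + 1)/(6*k**2 + 1).
So A=1 and B=1, with C=k**2 + 1/6.
Key eq: (1)·f(k+1) = (1)·f(k) + (k**2 + 1/6).
From deg A=0, deg B=0, deg C=2: d=3.
Solve for f: f(k) = k*(2*k**2 - 3*k + 2)/6 (degree 3 ≤ 3).
R(k) = B(k−1)·f(k)/C(k) = k*(2*k**2 - 3*k + 2)/(6*k**2 + 1); s_k = R·t_k = k*(-2*k**2 + 3*k - 2).
Verify: -6*k**2 - 1 matches t_k.
Sum = s_(12) − s_(3); s_(12) = -3048, s_(3) = -33 ⇒ -3015.

Σ = -3015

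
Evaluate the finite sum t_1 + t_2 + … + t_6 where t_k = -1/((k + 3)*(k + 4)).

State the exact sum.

t_(k+1)/t_k = (k + 3)/(k + 5).
A = k + 3, B = k + 5, C = 1.
Need (k + 3)·f(k+1) − (k + 4)·f(k) = 1.
d = 1 from the (1,1,0) case.
A polynomial solution: f(k) = k/3.
Get s_k = R·t_k = -k/(3*k + 9) with R(k) = B(k−1)f(k)/C(k) = k*(k + 4)/3.
Δs = -1/(k**2 + 7*k + 12), as required.
Telescoping: Σ = s_(7) − s_(1) = -7/30 − (-1/12) = -3/20.

Σ = -3/20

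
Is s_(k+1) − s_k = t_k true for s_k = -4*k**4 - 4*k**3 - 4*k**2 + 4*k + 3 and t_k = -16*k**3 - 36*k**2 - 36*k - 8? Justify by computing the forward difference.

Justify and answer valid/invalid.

s_(k+1) = -4*k**4 - 20*k**3 - 40*k**2 - 32*k - 5
s_(k+1) − s_k = -16*k**3 - 36*k**2 - 36*k - 8
(s_(k+1) − s_k) − t_k = 0

valid; difference matches t_k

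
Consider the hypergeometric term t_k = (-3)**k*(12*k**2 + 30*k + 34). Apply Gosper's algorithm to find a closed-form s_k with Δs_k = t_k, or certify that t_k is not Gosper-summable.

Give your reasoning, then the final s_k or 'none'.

s_k = (-3)**k*(-3*k**2 - 3*k - 4)

r(k) = 3*(-6*k**2 - 27*k - 38)/(6*k**2 + 15*k + 17) after simplifying.
Take A(k)=-3, B(k)=1, C(k)=k**2 + 5*k/2 + 17/6.
Set up (-3)·f(k+1) − (1)·f(k) − (k**2 + 5*k/2 + 17/6) = 0.
Bound: deg f ≤ 2.
Coefficient equations give f(k) = -(3*k**2 + 3*k + 4)/12.
Get s_k = R·t_k = (-3)**k*(-3*k**2 - 3*k - 4) with R(k) = B(k−1)f(k)/C(k) = -(3*k**2 + 3*k + 4)/(2*(6*k**2 + 15*k + 17)).
Check: Δs_k = (-3)**k*(12*k**2 + 30*k + 34). ✓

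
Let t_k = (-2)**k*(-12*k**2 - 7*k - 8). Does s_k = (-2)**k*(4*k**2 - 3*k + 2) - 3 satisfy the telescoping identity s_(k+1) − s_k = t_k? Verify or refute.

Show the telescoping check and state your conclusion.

s_(k+1) = (-2)**(k + 1)*(-3*k + 4*(k + 1)**2 - 1) - 3
s_(k+1) − s_k = (-2)**k*(-12*k**2 - 7*k - 8)
(s_(k+1) − s_k) − t_k = 0

Valid — Δs_k = t_k.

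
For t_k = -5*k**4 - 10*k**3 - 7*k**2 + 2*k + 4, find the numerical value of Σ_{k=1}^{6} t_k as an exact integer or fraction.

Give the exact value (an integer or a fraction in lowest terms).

The ratio is (5*k**4 + 30*k**3 + 67*k**2 + 62*k + 16)/(5*k**4 + 10*k**3 + 7*k**2 - 2*k - 4).
Normal form (A,B,C) = (1, 1, k**4 + 2*k**3 + 7*k**2/5 - 2*k/5 - 4/5).
Set up (1)·f(k+1) − (1)·f(k) − (k**4 + 2*k**3 + 7*k**2/5 - 2*k/5 - 4/5) = 0.
Bound: deg f ≤ 5.
Solving with deg f ≤ 5: f(k) = k*(k + 1)*(k**3 - k**2 - 2)/5.
Then R = B(k−1)f/C = k*(k**3 - k**2 - 2)/(5*k**3 + 5*k**2 + 2*k - 4), so s_k = R(k)·t_k = k*(-k**4 + k**2 + 2*k + 2).
Check: Δs_k = -5*k**4 - 10*k**3 - 7*k**2 + 2*k + 4. ✓
Telescoping: Σ = s_(7) − s_(1) = -16352 − (4) = -16356.

Σ = -16356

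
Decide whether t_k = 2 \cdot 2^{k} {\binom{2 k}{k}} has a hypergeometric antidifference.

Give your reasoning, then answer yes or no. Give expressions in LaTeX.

t_(k+1)/t_k = 4*(2*k + 1)/(k + 1).
Take A(k)=8*k + 4, B(k)=k + 1, C(k)=1.
f must satisfy (8*k + 4)·f(k+1) − (k)·f(k) = 1.
d = -1 from the (1,1,0) case.
d = -1 < 0 ⇒ no nonzero polynomial f; not summable.

No. Not Gosper-summable.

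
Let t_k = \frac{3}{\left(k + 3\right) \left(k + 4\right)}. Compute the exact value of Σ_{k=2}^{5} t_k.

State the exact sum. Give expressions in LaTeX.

Σ = 4/15

r(k) = (k + 3)/(k + 5) after simplifying.
A = k + 3, B = k + 5, C = 1.
Need (k + 3)·f(k+1) − (k + 4)·f(k) = 1.
From deg A=1, deg B=1, deg C=0: d=1.
Solve for f: f(k) = k/3 (degree 1 ≤ 1).
So s_k = (B(k−1)f/C)·t_k = (k*(k + 4)/3)·t_k = k/(k + 3).
Check: Δs_k = 3/(k**2 + 7*k + 12). ✓
Sum = s_(6) − s_(2); s_(6) = 2/3, s_(2) = 2/5 ⇒ 4/15.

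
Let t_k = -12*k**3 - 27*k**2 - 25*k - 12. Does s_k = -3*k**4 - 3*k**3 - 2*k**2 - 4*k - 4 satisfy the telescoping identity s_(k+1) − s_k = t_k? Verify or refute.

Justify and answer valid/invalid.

s_(k+1) = -3*k**4 - 15*k**3 - 29*k**2 - 29*k - 16
s_(k+1) − s_k = -12*k**3 - 27*k**2 - 25*k - 12
(s_(k+1) − s_k) − t_k = 0

valid; difference matches t_k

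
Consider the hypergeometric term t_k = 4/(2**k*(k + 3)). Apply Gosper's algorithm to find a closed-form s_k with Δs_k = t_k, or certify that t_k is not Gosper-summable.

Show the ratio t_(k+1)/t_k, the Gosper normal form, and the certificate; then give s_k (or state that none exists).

The ratio is (k + 3)/(2*(k + 4)).
Factor: A=k/2 + 3/2; B=k + 4; C=1.
Set up (k/2 + 3/2)·f(k+1) − (k + 3)·f(k) − (1) = 0.
Bound: deg f ≤ -1.
deg f ≤ -1 is impossible — no certificate.

none (Gosper's algorithm certifies no s_k)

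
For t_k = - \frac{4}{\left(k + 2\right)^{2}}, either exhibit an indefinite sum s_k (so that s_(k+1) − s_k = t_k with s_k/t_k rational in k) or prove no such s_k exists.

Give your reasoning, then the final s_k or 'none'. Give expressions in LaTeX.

Step 1: r(k) = (k + 2)**2/(k + 3)**2.
Factor: A=k**2 + 4*k + 4; B=k**2 + 6*k + 9; C=1.
Need (k**2 + 4*k + 4)·f(k+1) − (k**2 + 4*k + 4)·f(k) = 1.
deg f ≤ 0 (via 2,2,0).
Write f(k) = c0. Then LHS − RHS = -1, requiring -1 = 0: contradictory. No certificate.

no hypergeometric antidifference exists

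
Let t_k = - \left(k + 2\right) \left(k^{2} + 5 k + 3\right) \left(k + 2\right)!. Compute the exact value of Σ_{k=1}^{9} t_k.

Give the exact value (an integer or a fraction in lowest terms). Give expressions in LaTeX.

t_(k+1)/t_k = (k + 3)**2*(5*k + (k + 1)**2 + 8)/((k + 2)*(k**2 + 5*k + 3)).
So A=k + 3 and B=1, with C=k**3 + 7*k**2 + 13*k + 6.
Key eq: (k + 3)·f(k+1) = (1)·f(k) + (k**3 + 7*k**2 + 13*k + 6).
From deg A=1, deg B=0, deg C=3: d=2.
Coefficient equations give f(k) = k**2 + 3*k - 3.
So s_k = (B(k−1)f/C)·t_k = ((k**2 + 3*k - 3)/((k + 2)*(k**2 + 5*k + 3)))·t_k = -(k**2 + 3*k - 3)*factorial(k + 2).
Δs = -(k + 2)*(k**2 + 5*k + 3)*factorial(k + 2), as required.
Telescoping: Σ = s_(10) − s_(1) = -60833203200 − (-6) = -60833203194.

Σ = -60833203194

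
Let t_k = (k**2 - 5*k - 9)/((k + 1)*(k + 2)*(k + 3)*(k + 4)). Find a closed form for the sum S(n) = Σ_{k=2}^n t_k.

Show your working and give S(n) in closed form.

t_(k+1)/t_k = (k**3 - 2*k**2 - 16*k - 13)/(k**3 - 34*k - 45).
Take A(k)=k + 1, B(k)=k + 5, C(k)=k**2 - 5*k - 9.
f must satisfy (k + 1)·f(k+1) − (k + 4)·f(k) = k**2 - 5*k - 9.
Bound: deg f ≤ 3.
Solve for f: f(k) = -k*(k**2 + 8*k + 9)/2 (degree 3 ≤ 3).
Get s_k = R·t_k = k*(-k**2 - 8*k - 9)/(2*(k + 1)*(k + 2)*(k + 3)) with R(k) = B(k−1)f(k)/C(k) = -k*(k + 4)*(k**2 + 8*k + 9)/(2*(k**2 - 5*k - 9)).
Verify: (k**2 - 5*k - 9)/(k**4 + 10*k**3 + 35*k**2 + 50*k + 24) matches t_k.
Evaluate: s_(n+1) = (-n**3 - 11*n**2 - 28*n - 18)/(2*(n**3 + 9*n**2 + 26*n + 24)); subtract s_(2) = -29/60 ⇒ S(n) = (-n**3 - 69*n**2 - 86*n + 156)/(60*(n**3 + 9*n**2 + 26*n + 24)).

S(n) = (-n**3 - 69*n**2 - 86*n + 156)/(60*(n**3 + 9*n**2 + 26*n + 24))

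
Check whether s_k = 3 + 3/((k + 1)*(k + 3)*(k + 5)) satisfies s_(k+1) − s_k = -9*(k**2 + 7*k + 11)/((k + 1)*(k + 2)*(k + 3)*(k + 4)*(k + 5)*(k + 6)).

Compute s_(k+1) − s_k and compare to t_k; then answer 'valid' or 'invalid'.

s_(k+1) = 3 + 3/((k + 2)*(k + 4)*(k + 6))
s_(k+1) − s_k = 3/((k + 2)*(k + 4)*(k + 6)) - 3/((k + 1)*(k + 3)*(k + 5))
(s_(k+1) − s_k) − t_k = 0

Valid: the claim telescopes to t_k.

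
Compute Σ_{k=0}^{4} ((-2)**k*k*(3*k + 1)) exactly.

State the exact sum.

Σ = 640

Step 1: r(k) = -2*(k + 1)*(3*k + 4)/(k*(3*k + 1)).
Factor: A=-2; B=1; C=k**2 + k/3.
Solve (-2)·f(k+1) − (1)·f(k) = k**2 + k/3.
Degrees (0,0,2) ⇒ d ≤ 2.
Solving with deg f ≤ 2: f(k) = -k*(k - 1)/3.
So s_k = (B(k−1)f/C)·t_k = (-(k - 1)/(3*k + 1))·t_k = (-2)**k*k*(1 - k).
s_(k+1) − s_k = (-2)**k*k*(3*k + 1) = t_k.
Telescoping: Σ = s_(5) − s_(0) = 640 − (0) = 640.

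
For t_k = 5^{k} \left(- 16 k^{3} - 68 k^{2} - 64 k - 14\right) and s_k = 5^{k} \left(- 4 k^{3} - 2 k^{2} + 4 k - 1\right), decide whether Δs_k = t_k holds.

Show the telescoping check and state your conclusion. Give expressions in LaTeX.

Valid — Δs_k = t_k.

s_(k+1) = 5**(k + 1)*(-4*k**3 - 14*k**2 - 12*k - 3)
s_(k+1) − s_k = 5**k*(-16*k**3 - 68*k**2 - 64*k - 14)
(s_(k+1) − s_k) − t_k = 0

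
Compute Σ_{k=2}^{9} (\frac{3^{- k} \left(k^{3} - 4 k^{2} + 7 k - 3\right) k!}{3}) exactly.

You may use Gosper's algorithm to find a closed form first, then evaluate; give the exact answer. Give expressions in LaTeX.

Step 1: r(k) = (k**4 + k**2 + 3*k + 1)/(3*(k**3 - 4*k**2 + 7*k - 3)).
So A=k/3 + 1/3 and B=1, with C=k**3 - 4*k**2 + 7*k - 3.
Key eq: (k/3 + 1/3)·f(k+1) = (1)·f(k) + (k**3 - 4*k**2 + 7*k - 3).
From deg A=1, deg B=0, deg C=3: d=2.
Solving with deg f ≤ 2: f(k) = 3*k*(k - 4).
So s_k = (B(k−1)f/C)·t_k = (3*k*(k - 4)/(k**3 - 4*k**2 + 7*k - 3))·t_k = k*(k - 4)*factorial(k)/3**k.
Check: Δs_k = (k**3 - 4*k**2 + 7*k - 3)*factorial(k)/(3*3**k). ✓
Telescoping: Σ = s_(10) − s_(2) = 896000/243 − (-8/9) = 896216/243.

Σ = 896216/243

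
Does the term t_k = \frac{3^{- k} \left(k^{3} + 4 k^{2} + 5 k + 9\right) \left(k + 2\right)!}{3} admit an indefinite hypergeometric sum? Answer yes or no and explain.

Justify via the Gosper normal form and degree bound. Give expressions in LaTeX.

Yes. s_k = 3^{- k} \left(k^{2} + 2 k - 4\right) \left(k + 2\right)!.

t_(k+1)/t_k = (k**4 + 10*k**3 + 37*k**2 + 67*k + 57)/(3*(k**3 + 4*k**2 + 5*k + 9)).
Normal form (A,B,C) = (k/3 + 1, 1, k**3 + 4*k**2 + 5*k + 9).
f must satisfy (k/3 + 1)·f(k+1) − (1)·f(k) = k**3 + 4*k**2 + 5*k + 9.
Degrees (1,0,3) ⇒ d ≤ 2.
A polynomial solution: f(k) = 3*(k**2 + 2*k - 4).
So s_k = (B(k−1)f/C)·t_k = (3*(k**2 + 2*k - 4)/(k**3 + 4*k**2 + 5*k + 9))·t_k = (k**2 + 2*k - 4)*factorial(k + 2)/3**k.
Δs = (k**3 + 4*k**2 + 5*k + 9)*factorial(k + 2)/(3*3**k), as required.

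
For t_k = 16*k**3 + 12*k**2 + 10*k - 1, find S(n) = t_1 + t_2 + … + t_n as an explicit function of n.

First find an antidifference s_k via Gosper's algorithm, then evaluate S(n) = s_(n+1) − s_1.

r(k) = (16*k**3 + 60*k**2 + 82*k + 37)/(16*k**3 + 12*k**2 + 10*k - 1) after simplifying.
Normal form (A,B,C) = (1, 1, k**3 + 3*k**2/4 + 5*k/8 - 1/16).
Set up (1)·f(k+1) − (1)·f(k) − (k**3 + 3*k**2/4 + 5*k/8 - 1/16) = 0.
d = 4 from the (0,0,3) case.
Solving with deg f ≤ 4: f(k) = k*(4*k**3 - 4*k**2 + 3*k - 4)/16.
Get s_k = R·t_k = k*(4*k**3 - 4*k**2 + 3*k - 4) with R(k) = B(k−1)f(k)/C(k) = k*(4*k**3 - 4*k**2 + 3*k - 4)/(16*k**3 + 12*k**2 + 10*k - 1).
Check: Δs_k = 16*k**3 + 12*k**2 + 10*k - 1. ✓
Evaluate: s_(n+1) = 4*n**4 + 12*n**3 + 15*n**2 + 6*n - 1; subtract s_(1) = -1 ⇒ S(n) = n*(4*n**3 + 12*n**2 + 15*n + 6).

S(n) = n*(4*n**3 + 12*n**2 + 15*n + 6)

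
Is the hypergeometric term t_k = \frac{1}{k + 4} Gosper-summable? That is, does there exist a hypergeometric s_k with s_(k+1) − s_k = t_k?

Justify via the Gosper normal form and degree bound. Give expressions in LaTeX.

Ratio r(k) = (k + 4)/(k + 5).
So A=k + 4 and B=k + 5, with C=1.
Solve (k + 4)·f(k+1) − (k + 4)·f(k) = 1.
From deg A=1, deg B=1, deg C=0: d=0.
Generic f = c0 gives residual -1; -1 = 0 cannot hold, so t_k is not Gosper-summable.

No — key equation has no polynomial f.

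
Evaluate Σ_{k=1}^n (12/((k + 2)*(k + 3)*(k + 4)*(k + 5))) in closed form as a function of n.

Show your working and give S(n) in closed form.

r(k) = (k + 2)/(k + 6) after simplifying.
Factor: A=k + 2; B=k + 6; C=1.
Need (k + 2)·f(k+1) − (k + 5)·f(k) = 1.
From deg A=1, deg B=1, deg C=0: d=3.
Solving with deg f ≤ 3: f(k) = k*(k**2 + 9*k + 26)/72.
Then R = B(k−1)f/C = k*(k + 5)*(k**2 + 9*k + 26)/72, so s_k = R(k)·t_k = k*(k**2 + 9*k + 26)/(6*(k + 2)*(k + 3)*(k + 4)).
s_(k+1) − s_k = 12/(k**4 + 14*k**3 + 71*k**2 + 154*k + 120) = t_k.
s_(n+1) = (n**3 + 12*n**2 + 47*n + 36)/(6*(n**3 + 12*n**2 + 47*n + 60)) and s_(1) = 1/10, so S(n) = n*(n**2 + 12*n + 47)/(15*(n**3 + 12*n**2 + 47*n + 60)).

S(n) = n*(n**2 + 12*n + 47)/(15*(n**3 + 12*n**2 + 47*n + 60))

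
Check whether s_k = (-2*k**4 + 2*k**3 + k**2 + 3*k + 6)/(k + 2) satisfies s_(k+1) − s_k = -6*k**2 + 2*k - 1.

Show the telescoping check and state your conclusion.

s_(k+1) = (-2*k**4 - 6*k**3 - 5*k**2 + 3*k + 10)/(k + 3)
s_(k+1) − s_k = (-6*k**4 - 24*k**3 - 13*k**2 + k + 2)/(k**2 + 5*k + 6)
(s_(k+1) − s_k) − t_k = 2*(2*k**3 + 7*k**2 - 3*k + 4)/(k**2 + 5*k + 6)

Invalid: residual 2*(2*k**3 + 7*k**2 - 3*k + 4)/(k**2 + 5*k + 6) ≠ 0.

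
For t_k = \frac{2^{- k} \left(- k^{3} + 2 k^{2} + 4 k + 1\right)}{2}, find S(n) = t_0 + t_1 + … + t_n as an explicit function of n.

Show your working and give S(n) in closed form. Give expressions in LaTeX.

S(n) = 2^{- n - 1} \left(- 2^{n + 2} + n^{3} + 4 n^{2} + 6 n + 5\right)

Compute t_(k+1)/t_k: get (k**3 + k**2 - 5*k - 6)/(2*(k**3 - 2*k**2 - 4*k - 1)).
A = 1/2, B = 1, C = k**3 - 2*k**2 - 4*k - 1.
Key eq: (1/2)·f(k+1) = (1)·f(k) + (k**3 - 2*k**2 - 4*k - 1).
d = 3 from the (0,0,3) case.
Solve for f: f(k) = -2*(k**3 + k**2 + k + 2) (degree 3 ≤ 3).
So s_k = (B(k−1)f/C)·t_k = (-2*(k**3 + k**2 + k + 2)/((k + 1)*(k**2 - 3*k - 1)))·t_k = (k**3 + k**2 + k + 2)/2**k.
s_(k+1) − s_k = (-k**3 + 2*k**2 + 4*k + 1)/(2*2**k) = t_k.
Σ_(k=0)^n t_k = s_(n+1) − s_(0) = (2**(-n - 1)*(n**3 + 4*n**2 + 6*n + 5)) − (2), i.e. 2**(-n - 1)*(-2**(n + 2) + n**3 + 4*n**2 + 6*n + 5).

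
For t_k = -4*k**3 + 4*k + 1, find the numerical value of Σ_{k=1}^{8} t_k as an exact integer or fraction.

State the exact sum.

Step 1: r(k) = (4*k - 4*(k + 1)**3 + 5)/(-4*k**3 + 4*k + 1).
A = 1, B = 1, C = k**3 - k - 1/4.
Solve (1)·f(k+1) − (1)·f(k) = k**3 - k - 1/4.
Degrees (0,0,3) ⇒ d ≤ 4.
Match coefficients ⇒ f(k) = k*(k**3 - 2*k**2 - k + 1)/4.
R(k) = B(k−1)·f(k)/C(k) = k*(k**3 - 2*k**2 - k + 1)/(4*k**3 - 4*k - 1); s_k = R·t_k = k*(-k**3 + 2*k**2 + k - 1).
Verify: -4*k**3 + 4*k + 1 matches t_k.
Σ_(k=1)^(8) t_k = s_(9) − s_(1) = -5031 − (1) = -5032.

Σ = -5032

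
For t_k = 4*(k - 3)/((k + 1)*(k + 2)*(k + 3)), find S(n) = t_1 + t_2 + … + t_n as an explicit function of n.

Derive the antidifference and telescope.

Compute t_(k+1)/t_k: get (k - 2)*(k + 1)/((k - 3)*(k + 4)).
Factor: A=k + 1; B=k + 4; C=k - 3.
Solve (k + 1)·f(k+1) − (k + 3)·f(k) = k - 3.
d = 2 from the (1,1,1) case.
A polynomial solution: f(k) = -k*(k + 5)/2.
Get s_k = R·t_k = 2*k*(-k - 5)/((k + 1)*(k + 2)) with R(k) = B(k−1)f(k)/C(k) = -k*(k + 3)*(k + 5)/(2*(k - 3)).
Verify: 4*(k - 3)/(k**3 + 6*k**2 + 11*k + 6) matches t_k.
Telescope: S(n) = s_(n+1) − s_(1) = 2*(-n**2 - 7*n - 6)/(n**2 + 5*n + 6) − (-2) = -4*n/(n**2 + 5*n + 6).

S(n) = -4*n/(n**2 + 5*n + 6)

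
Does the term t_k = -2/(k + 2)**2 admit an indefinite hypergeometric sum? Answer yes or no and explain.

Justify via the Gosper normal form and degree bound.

Ratio r(k) = (k + 2)**2/(k + 3)**2.
Factor: A=k**2 + 4*k + 4; B=k**2 + 6*k + 9; C=1.
Set up (k**2 + 4*k + 4)·f(k+1) − (k**2 + 4*k + 4)·f(k) − (1) = 0.
Bound: deg f ≤ 0.
Write f(k) = c0. Then LHS − RHS = -1, requiring -1 = 0: contradictory. No certificate.

No; the coefficient equations for f are inconsistent.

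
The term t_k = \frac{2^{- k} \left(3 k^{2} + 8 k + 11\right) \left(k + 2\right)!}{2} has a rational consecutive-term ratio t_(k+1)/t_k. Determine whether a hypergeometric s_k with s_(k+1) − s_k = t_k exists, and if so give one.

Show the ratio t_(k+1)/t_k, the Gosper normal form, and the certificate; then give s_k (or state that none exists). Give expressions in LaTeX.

s_k = 2^{- k} \left(3 k + 2\right) \left(k + 2\right)!

r(k) = (k + 3)*(8*k + 3*(k + 1)**2 + 19)/(2*(3*k**2 + 8*k + 11)) after simplifying.
Normal form (A,B,C) = (k/2 + 3/2, 1, k**2 + 8*k/3 + 11/3).
Solve (k/2 + 3/2)·f(k+1) − (1)·f(k) = k**2 + 8*k/3 + 11/3.
d = 1 from the (1,0,2) case.
A polynomial solution: f(k) = 2*(3*k + 2)/3.
Get s_k = R·t_k = (3*k + 2)*factorial(k + 2)/2**k with R(k) = B(k−1)f(k)/C(k) = 2*(3*k + 2)/(3*k**2 + 8*k + 11).
Δs = (3*k**2 + 8*k + 11)*factorial(k + 2)/(2*2**k), as required.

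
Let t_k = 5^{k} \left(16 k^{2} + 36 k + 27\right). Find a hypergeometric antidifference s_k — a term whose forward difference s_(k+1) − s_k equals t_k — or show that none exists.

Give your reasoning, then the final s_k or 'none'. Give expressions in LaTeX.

s_k = 5^{k} \left(4 k^{2} - k + 3\right)

r(k) = 5*(16*k**2 + 68*k + 79)/(16*k**2 + 36*k + 27) after simplifying.
Factor: A=5; B=1; C=k**2 + 9*k/4 + 27/16.
Solve (5)·f(k+1) − (1)·f(k) = k**2 + 9*k/4 + 27/16.
d = 2 from the (0,0,2) case.
Coefficient equations give f(k) = (4*k**2 - k + 3)/16.
So s_k = (B(k−1)f/C)·t_k = ((4*k**2 - k + 3)/(16*k**2 + 36*k + 27))·t_k = 5**k*(4*k**2 - k + 3).
s_(k+1) − s_k = 5**k*(16*k**2 + 36*k + 27) = t_k.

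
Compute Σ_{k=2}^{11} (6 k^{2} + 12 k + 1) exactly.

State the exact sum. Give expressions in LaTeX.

Σ = 3820

Step 1: r(k) = (6*k**2 + 24*k + 19)/(6*k**2 + 12*k + 1).
So A=1 and B=1, with C=k**2 + 2*k + 1/6.
Set up (1)·f(k+1) − (1)·f(k) − (k**2 + 2*k + 1/6) = 0.
From deg A=0, deg B=0, deg C=2: d=3.
Solve for f: f(k) = k*(2*k**2 + 3*k - 4)/6 (degree 3 ≤ 3).
R(k) = B(k−1)·f(k)/C(k) = k*(2*k**2 + 3*k - 4)/(6*k**2 + 12*k + 1); s_k = R·t_k = k*(2*k**2 + 3*k - 4).
Δs = 6*k**2 + 12*k + 1, as required.
Σ_(k=2)^(11) t_k = s_(12) − s_(2) = 3840 − (20) = 3820.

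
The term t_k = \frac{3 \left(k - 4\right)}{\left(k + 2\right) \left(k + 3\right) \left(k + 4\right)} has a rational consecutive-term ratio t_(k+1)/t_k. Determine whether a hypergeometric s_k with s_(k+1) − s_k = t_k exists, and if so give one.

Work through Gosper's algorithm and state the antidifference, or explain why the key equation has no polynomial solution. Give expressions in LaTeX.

Step 1: r(k) = (k - 3)*(k + 2)/((k - 4)*(k + 5)).
Factor: A=k + 2; B=k + 5; C=k - 4.
Set up (k + 2)·f(k+1) − (k + 4)·f(k) − (k - 4) = 0.
Bound: deg f ≤ 2.
Solving with deg f ≤ 2: f(k) = -k*(k + 11)/6.
Certificate R = B(k−1)f/C = -k*(k + 4)*(k + 11)/(6*(k - 4)) gives s_k = k*(-k - 11)/(2*(k + 2)*(k + 3)).
Check: Δs_k = 3*(k - 4)/(k**3 + 9*k**2 + 26*k + 24). ✓

s_k = \frac{k \left(- k - 11\right)}{2 \left(k + 2\right) \left(k + 3\right)}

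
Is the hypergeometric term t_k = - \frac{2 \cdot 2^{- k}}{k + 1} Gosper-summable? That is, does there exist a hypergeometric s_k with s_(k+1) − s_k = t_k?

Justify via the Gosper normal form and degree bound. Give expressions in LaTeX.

r(k) = (k + 1)/(2*(k + 2)) after simplifying.
Normal form (A,B,C) = (k/2 + 1/2, k + 2, 1).
f must satisfy (k/2 + 1/2)·f(k+1) − (k + 1)·f(k) = 1.
Degrees (1,1,0) ⇒ d ≤ -1.
Bound -1 < 0, so the key equation has no polynomial solution.

No. Not Gosper-summable.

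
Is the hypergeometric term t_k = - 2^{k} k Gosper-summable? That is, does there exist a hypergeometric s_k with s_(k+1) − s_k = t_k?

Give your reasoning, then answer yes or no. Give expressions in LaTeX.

Yes. s_k = 2^{k} \left(2 - k\right).

The ratio is 2 + 2/k.
Gosper form: A/B · C(k+1)/C(k) with A=2, B=1, C=k.
f must satisfy (2)·f(k+1) − (1)·f(k) = k.
d = 1 from the (0,0,1) case.
A polynomial solution: f(k) = k - 2.
Certificate R = B(k−1)f/C = (k - 2)/k gives s_k = 2**k*(2 - k).
s_(k+1) − s_k = -2**k*k = t_k.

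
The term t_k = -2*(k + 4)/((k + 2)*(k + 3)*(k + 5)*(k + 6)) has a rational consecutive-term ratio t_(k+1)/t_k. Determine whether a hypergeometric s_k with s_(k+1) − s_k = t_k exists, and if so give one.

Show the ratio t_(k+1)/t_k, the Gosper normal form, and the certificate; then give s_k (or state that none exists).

Step 1: r(k) = (k + 2)*(k + 5)**2/((k + 4)**2*(k + 7)).
Take A(k)=k + 2, B(k)=k + 7, C(k)=k**2 + 8*k + 16.
f must satisfy (k + 2)·f(k+1) − (k + 6)·f(k) = k**2 + 8*k + 16.
From deg A=1, deg B=1, deg C=2: d=4.
Solving with deg f ≤ 4: f(k) = k*(k + 3)*(k + 4)*(k + 7)/20.
So s_k = (B(k−1)f/C)·t_k = (k*(k + 3)*(k + 6)*(k + 7)/(20*(k + 4)))·t_k = k*(-k - 7)/(10*(k**2 + 7*k + 10)).
s_(k+1) − s_k = 2*(-k - 4)/(k**4 + 16*k**3 + 91*k**2 + 216*k + 180) = t_k.

s_k = k*(-k - 7)/(10*(k**2 + 7*k + 10))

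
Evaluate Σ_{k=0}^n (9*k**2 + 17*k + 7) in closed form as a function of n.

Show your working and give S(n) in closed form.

Step 1: r(k) = (9*k**2 + 35*k + 33)/(9*k**2 + 17*k + 7).
So A=1 and B=1, with C=k**2 + 17*k/9 + 7/9.
Solve (1)·f(k+1) − (1)·f(k) = k**2 + 17*k/9 + 7/9.
From deg A=0, deg B=0, deg C=2: d=3.
Solving with deg f ≤ 3: f(k) = k**2*(3*k + 4)/9.
Then R = B(k−1)f/C = k**2*(3*k + 4)/(9*k**2 + 17*k + 7), so s_k = R(k)·t_k = k**2*(3*k + 4).
Verify: 9*k**2 + 17*k + 7 matches t_k.
Σ_(k=0)^n t_k = s_(n+1) − s_(0) = (3*n**3 + 13*n**2 + 17*n + 7) − (0), i.e. 3*n**3 + 13*n**2 + 17*n + 7.

S(n) = 3*n**3 + 13*n**2 + 17*n + 7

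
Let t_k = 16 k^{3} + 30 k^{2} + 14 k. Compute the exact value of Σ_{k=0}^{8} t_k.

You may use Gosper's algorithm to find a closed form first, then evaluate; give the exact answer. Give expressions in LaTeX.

Σ = 27360

r(k) = (8*k**2 + 31*k + 30)/(k*(8*k + 7)) after simplifying.
Normal form (A,B,C) = (1, 1, k**3 + 15*k**2/8 + 7*k/8).
Solve (1)·f(k+1) − (1)·f(k) = k**3 + 15*k**2/8 + 7*k/8.
d = 4 from the (0,0,3) case.
A polynomial solution: f(k) = k*(k - 1)*(k + 1)*(2*k + 1)/8.
Get s_k = R·t_k = 2*k*(2*k**3 + k**2 - 2*k - 1) with R(k) = B(k−1)f(k)/C(k) = (k - 1)*(2*k + 1)/(8*k + 7).
s_(k+1) − s_k = 2*k*(8*k**2 + 15*k + 7) = t_k.
Telescoping: Σ = s_(9) − s_(0) = 27360 − (0) = 27360.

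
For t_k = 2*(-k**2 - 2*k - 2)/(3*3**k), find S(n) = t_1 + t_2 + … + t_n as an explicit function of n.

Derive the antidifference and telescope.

t_(k+1)/t_k = (k**2 + 4*k + 5)/(3*(k**2 + 2*k + 2)).
Factor: A=1/3; B=1; C=k**2 + 2*k + 2.
Key eq: (1/3)·f(k+1) = (1)·f(k) + (k**2 + 2*k + 2).
d = 2 from the (0,0,2) case.
Match coefficients ⇒ f(k) = -3*(k**2 + 3*k + 4)/2.
Certificate R = B(k−1)f/C = -3*(k**2 + 3*k + 4)/(2*(k**2 + 2*k + 2)) gives s_k = (k**2 + 3*k + 4)/3**k.
s_(k+1) − s_k = 2*(-k**2 - 2*k - 2)/(3*3**k) = t_k.
s_(n+1) = 3**(-n - 1)*(n**2 + 5*n + 8) and s_(1) = 8/3, so S(n) = 3**(-n - 1)*(-8*3**n + n**2 + 5*n + 8).

S(n) = 3**(-n - 1)*(-8*3**n + n**2 + 5*n + 8)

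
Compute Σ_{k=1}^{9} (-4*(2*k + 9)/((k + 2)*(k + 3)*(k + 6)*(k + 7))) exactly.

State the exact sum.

Σ = -19/112

t_(k+1)/t_k = (k + 2)*(k + 6)*(2*k + 11)/((k + 4)*(k + 8)*(2*k + 9)).
Take A(k)=k + 2, B(k)=k + 8, C(k)=k**3 + 27*k**2/2 + 121*k/2 + 90.
Need (k + 2)·f(k+1) − (k + 7)·f(k) = k**3 + 27*k**2/2 + 121*k/2 + 90.
Bound: deg f ≤ 5.
Match coefficients ⇒ f(k) = k*(k + 3)*(k + 4)*(k + 5)*(k + 8)/24.
So s_k = (B(k−1)f/C)·t_k = (k*(k + 3)*(k + 7)*(k + 8)/(12*(2*k + 9)))·t_k = k*(-k - 8)/(3*(k**2 + 8*k + 12)).
s_(k+1) − s_k = 4*(-2*k - 9)/(k**4 + 18*k**3 + 113*k**2 + 288*k + 252) = t_k.
Evaluate s at k=10 and k=1: -5/16 and -1/7; difference -19/112.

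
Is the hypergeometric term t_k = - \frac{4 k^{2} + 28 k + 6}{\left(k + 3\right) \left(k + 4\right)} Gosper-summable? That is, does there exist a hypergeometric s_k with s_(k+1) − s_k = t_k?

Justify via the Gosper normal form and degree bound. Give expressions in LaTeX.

Yes. s_k = \frac{2 k \left(1 - 2 k\right)}{k + 3}.

t_(k+1)/t_k = (k + 3)*(14*k + 2*(k + 1)**2 + 17)/((k + 5)*(2*k**2 + 14*k + 3)).
Take A(k)=k + 3, B(k)=k + 5, C(k)=k**2 + 7*k + 3/2.
Set up (k + 3)·f(k+1) − (k + 4)·f(k) − (k**2 + 7*k + 3/2) = 0.
From deg A=1, deg B=1, deg C=2: d=2.
Match coefficients ⇒ f(k) = k*(2*k - 1)/2.
Then R = B(k−1)f/C = k*(k + 4)*(2*k - 1)/(2*k**2 + 14*k + 3), so s_k = R(k)·t_k = 2*k*(1 - 2*k)/(k + 3).
Check: Δs_k = 2*(-2*k**2 - 14*k - 3)/(k**2 + 7*k + 12). ✓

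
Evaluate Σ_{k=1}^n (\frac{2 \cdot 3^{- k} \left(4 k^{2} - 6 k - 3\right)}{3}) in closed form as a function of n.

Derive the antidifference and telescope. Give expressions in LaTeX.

t_(k+1)/t_k = (4*k**2 + 2*k - 5)/(3*(4*k**2 - 6*k - 3)).
Gosper form: A/B · C(k+1)/C(k) with A=1/3, B=1, C=k**2 - 3*k/2 - 3/4.
Solve (1/3)·f(k+1) − (1)·f(k) = k**2 - 3*k/2 - 3/4.
From deg A=0, deg B=0, deg C=2: d=2.
Solve for f: f(k) = -3*(k - 1)*(2*k + 1)/4 (degree 2 ≤ 2).
Certificate R = B(k−1)f/C = -3*(k - 1)*(2*k + 1)/(4*k**2 - 6*k - 3) gives s_k = 2*(-2*k**2 + k + 1)/3**k.
Verify: 2*(4*k**2 - 6*k - 3)/(3*3**k) matches t_k.
s_(n+1) = 2*3**(-n - 1)*n*(-2*n - 3) and s_(1) = 0, so S(n) = 2*3**(-n - 1)*n*(-2*n - 3).

S(n) = 2 \cdot 3^{- n - 1} n \left(- 2 n - 3\right)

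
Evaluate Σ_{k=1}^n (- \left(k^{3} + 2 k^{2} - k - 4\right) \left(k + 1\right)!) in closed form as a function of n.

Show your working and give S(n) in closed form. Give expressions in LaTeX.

S(n) = - n^{4} n! - 4 n^{3} n! - n^{2} n! + 10 n n! + 8 n! - 8

The ratio is (k**4 + 7*k**3 + 16*k**2 + 10*k - 4)/(k**3 + 2*k**2 - k - 4).
Gosper form: A/B · C(k+1)/C(k) with A=k + 2, B=1, C=k**3 + 2*k**2 - k - 4.
Key eq: (k + 2)·f(k+1) = (1)·f(k) + (k**3 + 2*k**2 - k - 4).
d = 2 from the (1,0,3) case.
Coefficient equations give f(k) = k**2 - k - 4.
Then R = B(k−1)f/C = (k**2 - k - 4)/(k**3 + 2*k**2 - k - 4), so s_k = R(k)·t_k = (-k**2 + k + 4)*factorial(k + 1).
Check: Δs_k = -(k**3 + 2*k**2 - k - 4)*factorial(k + 1). ✓
Evaluate: s_(n+1) = -(n**2 + n - 4)*factorial(n + 2); subtract s_(1) = 8 ⇒ S(n) = -n**4*factorial(n) - 4*n**3*factorial(n) - n**2*factorial(n) + 10*n*factorial(n) + 8*factorial(n) - 8.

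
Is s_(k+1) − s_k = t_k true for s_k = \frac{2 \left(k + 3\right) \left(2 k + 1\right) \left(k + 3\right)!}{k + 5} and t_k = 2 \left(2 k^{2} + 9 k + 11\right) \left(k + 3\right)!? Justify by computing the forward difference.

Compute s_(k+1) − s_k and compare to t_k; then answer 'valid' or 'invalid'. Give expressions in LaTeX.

s_(k+1) = 2*(k + 4)*(2*k + 3)*factorial(k + 4)/(k + 6)
s_(k+1) − s_k = 2*(k + 2)*(2*k**3 + 23*k**2 + 86*k + 111)*factorial(k + 3)/((k + 5)*(k + 6))
(s_(k+1) − s_k) − t_k = -4*(2*k**3 + 19*k**2 + 54*k + 54)*factorial(k + 3)/((k + 5)*(k + 6))

Invalid: residual - \frac{4 \left(2 k^{3} + 19 k^{2} + 54 k + 54\right) \left(k + 3\right)!}{\left(k + 5\right) \left(k + 6\right)} ≠ 0.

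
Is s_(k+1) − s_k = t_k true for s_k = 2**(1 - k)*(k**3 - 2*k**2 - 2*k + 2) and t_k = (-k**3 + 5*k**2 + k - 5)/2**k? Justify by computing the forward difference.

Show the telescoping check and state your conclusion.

valid; difference matches t_k

s_(k+1) = (k**3 + k**2 - 3*k - 1)/2**k
s_(k+1) − s_k = (-k**3 + 5*k**2 + k - 5)/2**k
(s_(k+1) − s_k) − t_k = 0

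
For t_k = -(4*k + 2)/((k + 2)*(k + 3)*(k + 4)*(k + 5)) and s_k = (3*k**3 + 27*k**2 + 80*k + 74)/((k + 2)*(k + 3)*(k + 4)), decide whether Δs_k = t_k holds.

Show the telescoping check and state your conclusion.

s_(k+1) = (80*k + 3*(k + 1)**3 + 27*(k + 1)**2 + 154)/((k + 3)*(k + 4)*(k + 5))
s_(k+1) − s_k = 2*(-2*k - 1)/(k**4 + 14*k**3 + 71*k**2 + 154*k + 120)
(s_(k+1) − s_k) − t_k = 0

Valid: the claim telescopes to t_k.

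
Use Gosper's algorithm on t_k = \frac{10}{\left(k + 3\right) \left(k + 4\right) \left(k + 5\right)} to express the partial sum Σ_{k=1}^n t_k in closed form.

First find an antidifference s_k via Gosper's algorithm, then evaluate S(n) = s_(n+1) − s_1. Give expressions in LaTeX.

S(n) = \frac{n \left(n + 9\right)}{4 \left(n^{2} + 9 n + 20\right)}

r(k) = (k + 3)/(k + 6) after simplifying.
Factor: A=k + 3; B=k + 6; C=1.
f must satisfy (k + 3)·f(k+1) − (k + 5)·f(k) = 1.
From deg A=1, deg B=1, deg C=0: d=2.
Solve for f: f(k) = k*(k + 7)/24 (degree 2 ≤ 2).
R(k) = B(k−1)·f(k)/C(k) = k*(k + 5)*(k + 7)/24; s_k = R·t_k = 5*k*(k + 7)/(12*(k + 3)*(k + 4)).
s_(k+1) − s_k = 10/(k**3 + 12*k**2 + 47*k + 60) = t_k.
Evaluate: s_(n+1) = 5*(n**2 + 9*n + 8)/(12*(n**2 + 9*n + 20)); subtract s_(1) = 1/6 ⇒ S(n) = n*(n + 9)/(4*(n**2 + 9*n + 20)).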